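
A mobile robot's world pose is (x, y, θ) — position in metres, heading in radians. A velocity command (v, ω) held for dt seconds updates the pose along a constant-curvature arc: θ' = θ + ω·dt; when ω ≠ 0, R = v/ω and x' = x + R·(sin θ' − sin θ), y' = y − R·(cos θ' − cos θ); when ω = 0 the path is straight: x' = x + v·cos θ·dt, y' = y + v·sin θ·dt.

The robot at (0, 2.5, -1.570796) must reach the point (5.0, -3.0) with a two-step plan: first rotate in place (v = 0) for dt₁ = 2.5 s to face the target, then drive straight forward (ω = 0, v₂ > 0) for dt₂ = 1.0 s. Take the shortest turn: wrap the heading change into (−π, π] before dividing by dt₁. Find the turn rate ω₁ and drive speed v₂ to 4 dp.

ω₁ = 0.2951, v₂ = 7.4330

heading to target = atan2(-3−2.5, 5−0) = -0.8330
Δθ = wrap(-0.8330 − -1.5708) = 0.7378; ω₁ = Δθ/dt₁ = 0.2951
distance = √((5−0)² + (-3−2.5)²) = 7.4330; v₂ = distance/dt₂ = 7.4330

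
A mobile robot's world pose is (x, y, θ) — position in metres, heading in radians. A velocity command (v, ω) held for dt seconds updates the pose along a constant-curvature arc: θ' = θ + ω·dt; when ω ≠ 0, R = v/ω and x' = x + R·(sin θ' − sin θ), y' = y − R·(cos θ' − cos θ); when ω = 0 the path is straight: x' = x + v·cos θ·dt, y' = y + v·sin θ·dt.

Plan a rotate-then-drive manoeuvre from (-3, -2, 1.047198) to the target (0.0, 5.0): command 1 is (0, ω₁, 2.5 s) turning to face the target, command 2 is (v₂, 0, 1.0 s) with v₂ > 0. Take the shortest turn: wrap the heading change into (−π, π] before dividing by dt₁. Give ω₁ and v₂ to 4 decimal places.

ω₁ = 0.0475, v₂ = 7.6158

heading to target = atan2(5−-2, 0−-3) = 1.1659
Δθ = wrap(1.1659 − 1.0472) = 0.1187; ω₁ = Δθ/dt₁ = 0.0475
distance = √((0−-3)² + (5−-2)²) = 7.6158; v₂ = distance/dt₂ = 7.6158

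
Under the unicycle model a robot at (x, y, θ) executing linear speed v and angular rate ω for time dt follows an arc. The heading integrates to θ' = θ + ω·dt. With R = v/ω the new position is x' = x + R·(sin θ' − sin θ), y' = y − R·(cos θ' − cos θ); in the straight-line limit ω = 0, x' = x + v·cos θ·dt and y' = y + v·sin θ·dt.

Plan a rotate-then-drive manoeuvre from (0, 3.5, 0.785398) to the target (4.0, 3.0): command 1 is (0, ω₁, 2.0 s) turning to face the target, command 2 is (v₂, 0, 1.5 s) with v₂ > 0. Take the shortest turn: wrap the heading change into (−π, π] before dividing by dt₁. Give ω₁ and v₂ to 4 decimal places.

heading to target = atan2(3−3.5, 4−0) = -0.1244
Δθ = wrap(-0.1244 − 0.7854) = -0.9098; ω₁ = Δθ/dt₁ = -0.4549
distance = √((4−0)² + (3−3.5)²) = 4.0311; v₂ = distance/dt₂ = 2.6874

ω₁ = -0.4549, v₂ = 2.6874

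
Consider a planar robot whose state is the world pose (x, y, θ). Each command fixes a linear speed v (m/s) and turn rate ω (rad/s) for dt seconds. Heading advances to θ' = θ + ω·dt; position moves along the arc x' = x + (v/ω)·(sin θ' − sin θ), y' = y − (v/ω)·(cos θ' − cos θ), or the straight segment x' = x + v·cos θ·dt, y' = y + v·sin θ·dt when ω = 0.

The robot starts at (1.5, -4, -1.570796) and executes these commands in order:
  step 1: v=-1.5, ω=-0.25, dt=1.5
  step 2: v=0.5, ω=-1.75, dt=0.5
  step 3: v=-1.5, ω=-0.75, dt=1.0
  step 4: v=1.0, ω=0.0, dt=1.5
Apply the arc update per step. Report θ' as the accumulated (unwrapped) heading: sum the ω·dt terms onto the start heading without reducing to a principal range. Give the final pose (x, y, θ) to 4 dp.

step 1: θ'=-1.9458 (R=6.0000) → pose (1.9170, -1.8024, -1.9458)
step 2: θ'=-2.8208 (R=-0.2857) → pose (1.7412, -1.9689, -2.8208)
step 3: θ'=-3.5708 (R=2.0000) → pose (3.2041, -2.0482, -3.5708)
step 4: θ'=-3.5708 (straight) → pose (1.8402, -1.4240, -3.5708)

(1.8402, -1.4240, -3.5708)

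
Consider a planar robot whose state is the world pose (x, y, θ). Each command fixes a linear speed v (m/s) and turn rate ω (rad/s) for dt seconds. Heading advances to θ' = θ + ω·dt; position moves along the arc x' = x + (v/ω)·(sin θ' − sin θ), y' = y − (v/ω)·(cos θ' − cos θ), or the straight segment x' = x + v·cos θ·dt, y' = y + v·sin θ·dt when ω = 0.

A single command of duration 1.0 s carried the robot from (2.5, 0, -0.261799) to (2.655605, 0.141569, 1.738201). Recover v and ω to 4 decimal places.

v = 0.2500, ω = 2.0000

Δθ = 1.738201 − -0.261799 = 2.000000
ω = Δθ/dt = 2.000000/1.0 = 2.0000
R = Δx/(sin θ' − sin θ) = 0.1250
v = R·ω = 0.1250·2.0000 = 0.2500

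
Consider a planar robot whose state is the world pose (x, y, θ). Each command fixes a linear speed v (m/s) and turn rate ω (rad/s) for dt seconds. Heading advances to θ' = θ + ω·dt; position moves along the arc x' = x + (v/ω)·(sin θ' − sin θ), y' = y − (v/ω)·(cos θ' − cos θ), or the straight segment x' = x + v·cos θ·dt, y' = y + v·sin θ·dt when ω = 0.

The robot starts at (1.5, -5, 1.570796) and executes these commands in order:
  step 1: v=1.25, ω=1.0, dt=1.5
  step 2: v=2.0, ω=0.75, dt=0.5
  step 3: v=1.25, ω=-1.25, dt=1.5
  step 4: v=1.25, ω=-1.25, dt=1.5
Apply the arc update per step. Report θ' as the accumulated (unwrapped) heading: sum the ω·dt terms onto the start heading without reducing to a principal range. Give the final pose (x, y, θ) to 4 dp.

(-0.6490, -1.9607, -0.3042)

step 1: θ'=3.0708 (R=1.2500) → pose (0.3384, -3.7531, 3.0708)
step 2: θ'=3.4458 (R=2.6667) → pose (-0.6490, -3.8689, 3.4458)
step 3: θ'=1.5708 (R=-1.0000) → pose (-1.9485, -2.9148, 1.5708)
step 4: θ'=-0.3042 (R=-1.0000) → pose (-0.6490, -1.9607, -0.3042)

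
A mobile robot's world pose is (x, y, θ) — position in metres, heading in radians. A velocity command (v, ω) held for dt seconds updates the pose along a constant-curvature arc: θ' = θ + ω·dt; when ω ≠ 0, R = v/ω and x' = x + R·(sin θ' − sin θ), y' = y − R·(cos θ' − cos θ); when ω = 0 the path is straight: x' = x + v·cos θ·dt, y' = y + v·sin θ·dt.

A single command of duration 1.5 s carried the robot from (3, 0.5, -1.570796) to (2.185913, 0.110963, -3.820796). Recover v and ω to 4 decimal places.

v = 0.7500, ω = -1.5000

Δθ = -3.820796 − -1.570796 = -2.250000
ω = Δθ/dt = -2.250000/1.5 = -1.5000
R = Δx/(sin θ' − sin θ) = -0.5000
v = R·ω = -0.5000·-1.5000 = 0.7500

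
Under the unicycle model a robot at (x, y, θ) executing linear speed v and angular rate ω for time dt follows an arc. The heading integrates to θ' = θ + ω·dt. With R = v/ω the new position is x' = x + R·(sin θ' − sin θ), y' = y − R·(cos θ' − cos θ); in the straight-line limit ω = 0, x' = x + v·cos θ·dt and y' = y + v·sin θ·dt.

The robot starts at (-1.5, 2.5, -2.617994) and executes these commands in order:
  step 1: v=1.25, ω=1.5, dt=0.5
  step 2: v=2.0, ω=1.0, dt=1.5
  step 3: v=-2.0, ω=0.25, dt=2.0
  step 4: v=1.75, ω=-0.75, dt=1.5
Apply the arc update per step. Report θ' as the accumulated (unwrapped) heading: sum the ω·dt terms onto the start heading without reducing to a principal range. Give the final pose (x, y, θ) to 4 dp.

(-2.3566, -1.0020, -0.9930)

step 1: θ'=-1.8680 (R=0.8333) → pose (-1.8801, 2.0223, -1.8680)
step 2: θ'=-0.3680 (R=2.0000) → pose (-0.6873, -0.4294, -0.3680)
step 3: θ'=0.1320 (R=-8.0000) → pose (-4.6182, 0.0366, 0.1320)
step 4: θ'=-0.9930 (R=-2.3333) → pose (-2.3566, -1.0020, -0.9930)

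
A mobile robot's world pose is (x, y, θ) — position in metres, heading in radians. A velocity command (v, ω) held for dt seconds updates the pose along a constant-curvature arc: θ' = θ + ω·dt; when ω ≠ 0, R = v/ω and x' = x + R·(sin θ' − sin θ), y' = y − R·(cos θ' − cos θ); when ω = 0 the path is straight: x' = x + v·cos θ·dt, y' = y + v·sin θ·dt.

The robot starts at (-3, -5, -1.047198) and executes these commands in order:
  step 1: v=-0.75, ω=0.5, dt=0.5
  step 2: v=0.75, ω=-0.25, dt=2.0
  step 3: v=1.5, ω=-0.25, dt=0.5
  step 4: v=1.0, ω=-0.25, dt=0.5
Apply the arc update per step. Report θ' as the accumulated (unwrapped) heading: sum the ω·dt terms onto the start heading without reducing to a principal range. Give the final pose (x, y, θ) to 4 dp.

step 1: θ'=-0.7972 (R=-1.5000) → pose (-3.2259, -4.7019, -0.7972)
step 2: θ'=-1.2972 (R=-3.0000) → pose (-2.4837, -5.9875, -1.2972)
step 3: θ'=-1.4222 (R=-6.0000) → pose (-2.3267, -6.7204, -1.4222)
step 4: θ'=-1.5472 (R=-4.0000) → pose (-2.2837, -7.2182, -1.5472)

(-2.2837, -7.2182, -1.5472)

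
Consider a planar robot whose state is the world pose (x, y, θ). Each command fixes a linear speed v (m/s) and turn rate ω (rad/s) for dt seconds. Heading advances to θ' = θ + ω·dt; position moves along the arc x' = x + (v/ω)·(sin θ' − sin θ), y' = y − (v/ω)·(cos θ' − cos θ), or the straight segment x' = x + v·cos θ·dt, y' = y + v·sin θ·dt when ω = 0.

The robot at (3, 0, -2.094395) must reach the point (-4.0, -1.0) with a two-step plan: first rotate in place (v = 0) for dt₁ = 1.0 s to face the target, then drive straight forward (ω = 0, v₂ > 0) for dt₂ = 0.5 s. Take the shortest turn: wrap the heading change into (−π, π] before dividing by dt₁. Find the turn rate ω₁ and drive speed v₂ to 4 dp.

heading to target = atan2(-1−0, -4−3) = -2.9997
Δθ = wrap(-2.9997 − -2.0944) = -0.9053; ω₁ = Δθ/dt₁ = -0.9053
distance = √((-4−3)² + (-1−0)²) = 7.0711; v₂ = distance/dt₂ = 14.1421

ω₁ = -0.9053, v₂ = 14.1421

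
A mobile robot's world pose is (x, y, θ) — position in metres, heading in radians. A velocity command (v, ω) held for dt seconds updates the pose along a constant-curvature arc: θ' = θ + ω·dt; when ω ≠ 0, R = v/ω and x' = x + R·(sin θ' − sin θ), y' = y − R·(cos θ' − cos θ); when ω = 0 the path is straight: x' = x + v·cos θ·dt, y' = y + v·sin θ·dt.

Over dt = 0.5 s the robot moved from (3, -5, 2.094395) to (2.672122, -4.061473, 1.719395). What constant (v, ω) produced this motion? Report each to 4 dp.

Δθ = 1.719395 − 2.094395 = -0.375000
ω = Δθ/dt = -0.375000/0.5 = -0.7500
R = −Δy/(cos θ' − cos θ) = -2.6667
v = R·ω = -2.6667·-0.7500 = 2.0000

v = 2.0000, ω = -0.7500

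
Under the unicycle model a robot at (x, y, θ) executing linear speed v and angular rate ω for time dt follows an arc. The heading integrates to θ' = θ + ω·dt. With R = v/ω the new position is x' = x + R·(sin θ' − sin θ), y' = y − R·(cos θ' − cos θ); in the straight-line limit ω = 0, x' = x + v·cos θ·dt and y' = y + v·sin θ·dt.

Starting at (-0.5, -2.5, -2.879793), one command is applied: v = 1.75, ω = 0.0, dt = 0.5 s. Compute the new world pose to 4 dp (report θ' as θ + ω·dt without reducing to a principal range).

θ' = -2.8798 + 0.0·0.5 = -2.8798
ω = 0 → straight: x' = -0.5 + 1.75·cos(-2.8798)·0.5 = -1.3452
y' = -2.5 + 1.75·sin(-2.8798)·0.5 = -2.7265

(-1.3452, -2.7265, -2.8798)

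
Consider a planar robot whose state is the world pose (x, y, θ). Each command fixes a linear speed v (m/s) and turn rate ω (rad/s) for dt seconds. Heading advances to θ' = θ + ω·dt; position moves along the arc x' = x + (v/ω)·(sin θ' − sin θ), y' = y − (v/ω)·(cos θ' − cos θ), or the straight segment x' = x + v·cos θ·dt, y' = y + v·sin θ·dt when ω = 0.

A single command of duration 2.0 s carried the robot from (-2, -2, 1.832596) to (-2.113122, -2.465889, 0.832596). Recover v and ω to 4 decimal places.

v = -0.2500, ω = -0.5000

Δθ = 0.832596 − 1.832596 = -1.000000
ω = Δθ/dt = -1.000000/2.0 = -0.5000
R = −Δy/(cos θ' − cos θ) = 0.5000
v = R·ω = 0.5000·-0.5000 = -0.2500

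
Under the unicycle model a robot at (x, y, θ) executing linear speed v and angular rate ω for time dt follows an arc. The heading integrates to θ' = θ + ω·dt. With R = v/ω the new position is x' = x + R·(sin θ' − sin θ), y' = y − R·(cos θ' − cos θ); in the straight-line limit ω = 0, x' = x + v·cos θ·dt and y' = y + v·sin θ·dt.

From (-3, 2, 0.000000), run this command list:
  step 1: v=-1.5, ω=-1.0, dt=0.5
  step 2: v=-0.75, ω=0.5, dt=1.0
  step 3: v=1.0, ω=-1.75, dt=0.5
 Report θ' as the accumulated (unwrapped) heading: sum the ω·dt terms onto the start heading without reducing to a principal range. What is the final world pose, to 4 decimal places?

(-3.9997, 2.1621, -0.8750)

step 1: θ'=-0.5000 (R=1.5000) → pose (-3.7191, 2.1836, -0.5000)
step 2: θ'=0.0000 (R=-1.5000) → pose (-4.4383, 2.3673, 0.0000)
step 3: θ'=-0.8750 (R=-0.5714) → pose (-3.9997, 2.1621, -0.8750)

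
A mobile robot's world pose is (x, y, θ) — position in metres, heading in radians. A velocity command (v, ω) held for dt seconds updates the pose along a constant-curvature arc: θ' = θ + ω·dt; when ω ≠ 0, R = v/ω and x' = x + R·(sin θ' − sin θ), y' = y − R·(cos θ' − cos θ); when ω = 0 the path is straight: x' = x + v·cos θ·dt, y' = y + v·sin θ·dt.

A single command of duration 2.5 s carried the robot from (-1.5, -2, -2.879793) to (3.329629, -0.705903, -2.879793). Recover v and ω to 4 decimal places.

v = -2.0000, ω = 0.0000

Δθ = -2.879793 − -2.879793 = 0.000000
ω = Δθ/dt = 0.000000/2.5 = 0.0000
ω = 0 → v = (Δx·cos θ + Δy·sin θ)/dt = -2.0000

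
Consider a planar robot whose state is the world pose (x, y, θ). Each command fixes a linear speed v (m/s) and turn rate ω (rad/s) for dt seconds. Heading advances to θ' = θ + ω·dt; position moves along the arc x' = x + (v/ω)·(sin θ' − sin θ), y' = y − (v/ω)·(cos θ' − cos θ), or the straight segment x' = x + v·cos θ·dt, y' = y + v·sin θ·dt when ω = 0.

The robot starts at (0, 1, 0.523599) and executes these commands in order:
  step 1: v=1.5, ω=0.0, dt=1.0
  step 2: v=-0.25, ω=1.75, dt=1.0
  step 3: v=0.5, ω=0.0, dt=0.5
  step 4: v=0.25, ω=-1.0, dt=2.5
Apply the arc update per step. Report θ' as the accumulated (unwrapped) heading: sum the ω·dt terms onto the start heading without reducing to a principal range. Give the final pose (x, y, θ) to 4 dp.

step 1: θ'=0.5236 (straight) → pose (1.2990, 1.7500, 0.5236)
step 2: θ'=2.2736 (R=-0.1429) → pose (1.2615, 1.5339, 2.2736)
step 3: θ'=2.2736 (straight) → pose (1.0999, 1.7247, 2.2736)
step 4: θ'=-0.2264 (R=-0.2500) → pose (1.3467, 2.1299, -0.2264)

(1.3467, 2.1299, -0.2264)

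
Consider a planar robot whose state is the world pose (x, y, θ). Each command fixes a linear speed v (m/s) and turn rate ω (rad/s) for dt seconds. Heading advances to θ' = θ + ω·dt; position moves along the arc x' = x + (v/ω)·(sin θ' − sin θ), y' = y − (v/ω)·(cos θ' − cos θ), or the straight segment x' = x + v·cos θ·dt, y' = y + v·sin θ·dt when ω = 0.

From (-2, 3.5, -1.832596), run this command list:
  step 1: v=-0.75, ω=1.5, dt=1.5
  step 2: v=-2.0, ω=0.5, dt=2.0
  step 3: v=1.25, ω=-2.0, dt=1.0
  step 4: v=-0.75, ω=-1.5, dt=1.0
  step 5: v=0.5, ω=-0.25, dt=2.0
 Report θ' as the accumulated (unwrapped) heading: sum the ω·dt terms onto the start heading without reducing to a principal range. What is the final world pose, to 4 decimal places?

(-4.8995, 1.4138, -2.5826)

step 1: θ'=0.4174 (R=-0.5000) → pose (-2.6857, 4.0865, 0.4174)
step 2: θ'=1.4174 (R=-4.0000) → pose (-5.0171, 1.0411, 1.4174)
step 3: θ'=-0.5826 (R=-0.6250) → pose (-4.0556, 1.4675, -0.5826)
step 4: θ'=-2.0826 (R=0.5000) → pose (-4.2164, 2.1299, -2.0826)
step 5: θ'=-2.5826 (R=-2.0000) → pose (-4.8995, 1.4138, -2.5826)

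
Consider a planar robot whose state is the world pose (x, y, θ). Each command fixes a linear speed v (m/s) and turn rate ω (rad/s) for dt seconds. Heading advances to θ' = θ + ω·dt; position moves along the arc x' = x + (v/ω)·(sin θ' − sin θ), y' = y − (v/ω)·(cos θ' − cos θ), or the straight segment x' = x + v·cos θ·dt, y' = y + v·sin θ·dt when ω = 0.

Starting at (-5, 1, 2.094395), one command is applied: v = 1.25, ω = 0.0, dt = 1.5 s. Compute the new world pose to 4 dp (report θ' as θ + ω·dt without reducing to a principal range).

(-5.9375, 2.6238, 2.0944)

θ' = 2.0944 + 0.0·1.5 = 2.0944
ω = 0 → straight: x' = -5 + 1.25·cos(2.0944)·1.5 = -5.9375
y' = 1 + 1.25·sin(2.0944)·1.5 = 2.6238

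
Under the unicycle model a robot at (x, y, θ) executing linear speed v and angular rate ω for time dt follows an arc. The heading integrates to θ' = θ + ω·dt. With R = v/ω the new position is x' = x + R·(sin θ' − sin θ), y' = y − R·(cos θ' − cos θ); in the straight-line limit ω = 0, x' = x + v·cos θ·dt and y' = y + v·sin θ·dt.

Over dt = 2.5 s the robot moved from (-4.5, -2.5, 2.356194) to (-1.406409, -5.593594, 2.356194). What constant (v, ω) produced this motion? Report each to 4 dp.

Δθ = 2.356194 − 2.356194 = 0.000000
ω = Δθ/dt = 0.000000/2.5 = 0.0000
ω = 0 → v = (Δx·cos θ + Δy·sin θ)/dt = -1.7500

v = -1.7500, ω = 0.0000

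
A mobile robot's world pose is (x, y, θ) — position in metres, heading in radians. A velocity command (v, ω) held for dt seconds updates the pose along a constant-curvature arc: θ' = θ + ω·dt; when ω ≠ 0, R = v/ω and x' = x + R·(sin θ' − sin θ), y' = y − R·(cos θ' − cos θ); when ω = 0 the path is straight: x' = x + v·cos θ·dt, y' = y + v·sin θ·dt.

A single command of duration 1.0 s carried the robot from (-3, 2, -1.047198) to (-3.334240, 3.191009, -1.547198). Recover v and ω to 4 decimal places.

v = -1.2500, ω = -0.5000

Δθ = -1.547198 − -1.047198 = -0.500000
ω = Δθ/dt = -0.500000/1.0 = -0.5000
R = −Δy/(cos θ' − cos θ) = 2.5000
v = R·ω = 2.5000·-0.5000 = -1.2500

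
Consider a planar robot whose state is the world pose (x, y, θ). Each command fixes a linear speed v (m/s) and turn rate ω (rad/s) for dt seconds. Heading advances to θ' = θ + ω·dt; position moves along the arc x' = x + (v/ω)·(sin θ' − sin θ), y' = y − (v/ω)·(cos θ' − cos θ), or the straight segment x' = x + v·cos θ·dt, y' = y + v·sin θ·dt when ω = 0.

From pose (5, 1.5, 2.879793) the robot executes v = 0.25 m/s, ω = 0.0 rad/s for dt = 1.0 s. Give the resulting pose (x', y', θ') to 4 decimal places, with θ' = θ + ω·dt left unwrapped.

(4.7585, 1.5647, 2.8798)

θ' = 2.8798 + 0.0·1.0 = 2.8798
ω = 0 → straight: x' = 5 + 0.25·cos(2.8798)·1.0 = 4.7585
y' = 1.5 + 0.25·sin(2.8798)·1.0 = 1.5647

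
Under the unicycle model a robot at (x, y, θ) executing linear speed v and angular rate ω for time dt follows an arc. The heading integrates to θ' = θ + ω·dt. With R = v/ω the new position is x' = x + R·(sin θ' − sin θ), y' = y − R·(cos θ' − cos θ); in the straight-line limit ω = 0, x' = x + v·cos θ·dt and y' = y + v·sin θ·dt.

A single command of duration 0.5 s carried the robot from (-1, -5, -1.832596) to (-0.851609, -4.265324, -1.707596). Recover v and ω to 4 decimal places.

v = -1.5000, ω = 0.2500

Δθ = -1.707596 − -1.832596 = 0.125000
ω = Δθ/dt = 0.125000/0.5 = 0.2500
R = −Δy/(cos θ' − cos θ) = -6.0000
v = R·ω = -6.0000·0.2500 = -1.5000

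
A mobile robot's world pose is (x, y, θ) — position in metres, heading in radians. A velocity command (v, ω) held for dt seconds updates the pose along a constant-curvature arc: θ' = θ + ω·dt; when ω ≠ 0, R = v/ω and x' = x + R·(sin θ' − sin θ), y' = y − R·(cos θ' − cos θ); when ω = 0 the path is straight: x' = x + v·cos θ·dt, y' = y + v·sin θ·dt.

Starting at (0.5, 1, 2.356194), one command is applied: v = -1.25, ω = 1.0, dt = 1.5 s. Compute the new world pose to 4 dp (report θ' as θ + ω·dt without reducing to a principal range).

θ' = 2.3562 + 1.0·1.5 = 3.8562
R = v/ω = -1.25/1.0 = -1.2500
x' = 0.5 + -1.2500·(sin 3.8562 − sin 2.3562) = 2.2030
y' = 1 − -1.2500·(cos 3.8562 − cos 2.3562) = 0.9397

(2.2030, 0.9397, 3.8562)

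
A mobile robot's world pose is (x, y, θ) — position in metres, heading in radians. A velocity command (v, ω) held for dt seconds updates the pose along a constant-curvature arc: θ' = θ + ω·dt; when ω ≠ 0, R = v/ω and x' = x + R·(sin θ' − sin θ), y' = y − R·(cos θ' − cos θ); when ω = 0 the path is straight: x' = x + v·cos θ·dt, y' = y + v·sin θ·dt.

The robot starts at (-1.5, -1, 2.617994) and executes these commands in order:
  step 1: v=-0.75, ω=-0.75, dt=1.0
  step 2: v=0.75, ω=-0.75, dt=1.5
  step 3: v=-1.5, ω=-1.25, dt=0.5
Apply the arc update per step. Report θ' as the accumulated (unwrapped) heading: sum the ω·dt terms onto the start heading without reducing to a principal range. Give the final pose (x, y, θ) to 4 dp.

step 1: θ'=1.8680 (R=1.0000) → pose (-1.0438, -1.5732, 1.8680)
step 2: θ'=0.7430 (R=-1.0000) → pose (-0.7642, -0.5439, 0.7430)
step 3: θ'=0.1180 (R=1.2000) → pose (-1.4347, -0.8518, 0.1180)

(-1.4347, -0.8518, 0.1180)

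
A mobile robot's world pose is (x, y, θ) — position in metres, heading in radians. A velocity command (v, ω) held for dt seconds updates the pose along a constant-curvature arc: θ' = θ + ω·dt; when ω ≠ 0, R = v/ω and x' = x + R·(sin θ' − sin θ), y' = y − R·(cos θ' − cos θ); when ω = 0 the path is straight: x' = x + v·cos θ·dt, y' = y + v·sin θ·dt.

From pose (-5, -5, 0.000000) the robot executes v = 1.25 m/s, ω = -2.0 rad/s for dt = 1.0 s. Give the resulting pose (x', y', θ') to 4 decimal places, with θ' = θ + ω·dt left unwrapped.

θ' = 0.0000 + -2.0·1.0 = -2.0000
R = v/ω = 1.25/-2.0 = -0.6250
x' = -5 + -0.6250·(sin -2.0000 − sin 0.0000) = -4.4317
y' = -5 − -0.6250·(cos -2.0000 − cos 0.0000) = -5.8851

(-4.4317, -5.8851, -2.0000)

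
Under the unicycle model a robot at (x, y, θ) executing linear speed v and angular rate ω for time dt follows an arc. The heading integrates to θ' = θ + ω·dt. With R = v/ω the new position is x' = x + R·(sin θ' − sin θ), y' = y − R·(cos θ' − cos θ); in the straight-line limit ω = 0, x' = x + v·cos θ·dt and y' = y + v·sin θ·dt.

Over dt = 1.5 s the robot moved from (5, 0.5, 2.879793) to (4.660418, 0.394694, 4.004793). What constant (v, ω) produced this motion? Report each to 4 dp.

v = 0.2500, ω = 0.7500

Δθ = 4.004793 − 2.879793 = 1.125000
ω = Δθ/dt = 1.125000/1.5 = 0.7500
R = Δx/(sin θ' − sin θ) = 0.3333
v = R·ω = 0.3333·0.7500 = 0.2500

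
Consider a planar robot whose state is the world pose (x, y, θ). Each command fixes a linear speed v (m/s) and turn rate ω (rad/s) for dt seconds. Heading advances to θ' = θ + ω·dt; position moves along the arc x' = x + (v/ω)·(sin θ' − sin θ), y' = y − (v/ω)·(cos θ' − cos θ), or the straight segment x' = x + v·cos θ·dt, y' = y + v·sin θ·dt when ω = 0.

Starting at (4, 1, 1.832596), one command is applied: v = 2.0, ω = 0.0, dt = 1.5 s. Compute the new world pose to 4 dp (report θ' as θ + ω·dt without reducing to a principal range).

(3.2235, 3.8978, 1.8326)

θ' = 1.8326 + 0.0·1.5 = 1.8326
ω = 0 → straight: x' = 4 + 2.0·cos(1.8326)·1.5 = 3.2235
y' = 1 + 2.0·sin(1.8326)·1.5 = 3.8978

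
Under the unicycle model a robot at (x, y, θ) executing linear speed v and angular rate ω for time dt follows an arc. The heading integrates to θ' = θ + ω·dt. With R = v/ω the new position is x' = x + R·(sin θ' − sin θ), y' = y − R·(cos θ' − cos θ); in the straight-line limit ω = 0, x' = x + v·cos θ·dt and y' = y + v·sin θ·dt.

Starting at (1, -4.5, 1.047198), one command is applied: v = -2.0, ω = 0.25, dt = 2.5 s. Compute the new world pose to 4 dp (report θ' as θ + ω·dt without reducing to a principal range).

(-0.0307, -9.3098, 1.6722)

θ' = 1.0472 + 0.25·2.5 = 1.6722
R = v/ω = -2.0/0.25 = -8.0000
x' = 1 + -8.0000·(sin 1.6722 − sin 1.0472) = -0.0307
y' = -4.5 − -8.0000·(cos 1.6722 − cos 1.0472) = -9.3098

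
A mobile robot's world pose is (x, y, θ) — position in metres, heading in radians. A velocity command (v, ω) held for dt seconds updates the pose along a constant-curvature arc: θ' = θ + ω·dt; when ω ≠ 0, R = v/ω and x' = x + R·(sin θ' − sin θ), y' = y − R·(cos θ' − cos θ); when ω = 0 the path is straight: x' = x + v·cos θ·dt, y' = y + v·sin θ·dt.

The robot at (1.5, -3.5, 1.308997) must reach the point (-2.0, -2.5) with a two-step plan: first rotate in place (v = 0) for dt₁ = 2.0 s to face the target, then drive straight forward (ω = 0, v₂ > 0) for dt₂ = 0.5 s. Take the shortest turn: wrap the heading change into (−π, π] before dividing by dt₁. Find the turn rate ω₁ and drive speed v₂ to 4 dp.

ω₁ = 0.7771, v₂ = 7.2801

heading to target = atan2(-2.5−-3.5, -2−1.5) = 2.8633
Δθ = wrap(2.8633 − 1.3090) = 1.5543; ω₁ = Δθ/dt₁ = 0.7771
distance = √((-2−1.5)² + (-2.5−-3.5)²) = 3.6401; v₂ = distance/dt₂ = 7.2801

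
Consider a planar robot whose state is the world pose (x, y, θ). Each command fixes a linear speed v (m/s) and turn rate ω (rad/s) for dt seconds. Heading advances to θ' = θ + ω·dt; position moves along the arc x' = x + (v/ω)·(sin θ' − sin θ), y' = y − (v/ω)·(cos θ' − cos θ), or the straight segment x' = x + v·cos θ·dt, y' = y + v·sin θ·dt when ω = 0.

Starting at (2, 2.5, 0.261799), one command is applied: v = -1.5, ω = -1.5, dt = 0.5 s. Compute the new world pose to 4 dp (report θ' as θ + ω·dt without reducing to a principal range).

(1.2721, 2.5827, -0.4882)

θ' = 0.2618 + -1.5·0.5 = -0.4882
R = v/ω = -1.5/-1.5 = 1.0000
x' = 2 + 1.0000·(sin -0.4882 − sin 0.2618) = 1.2721
y' = 2.5 − 1.0000·(cos -0.4882 − cos 0.2618) = 2.5827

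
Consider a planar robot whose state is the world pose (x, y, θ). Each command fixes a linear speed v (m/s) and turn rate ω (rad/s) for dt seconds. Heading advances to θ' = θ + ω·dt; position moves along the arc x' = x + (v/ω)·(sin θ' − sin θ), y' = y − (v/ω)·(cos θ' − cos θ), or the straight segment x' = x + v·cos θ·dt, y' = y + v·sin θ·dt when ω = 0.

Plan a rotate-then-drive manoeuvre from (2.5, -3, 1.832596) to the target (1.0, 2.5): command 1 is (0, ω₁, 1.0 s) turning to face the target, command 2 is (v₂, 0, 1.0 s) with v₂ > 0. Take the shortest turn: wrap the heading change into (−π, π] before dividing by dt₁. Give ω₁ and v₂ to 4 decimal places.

heading to target = atan2(2.5−-3, 1−2.5) = 1.8370
Δθ = wrap(1.8370 − 1.8326) = 0.0045; ω₁ = Δθ/dt₁ = 0.0045
distance = √((1−2.5)² + (2.5−-3)²) = 5.7009; v₂ = distance/dt₂ = 5.7009

ω₁ = 0.0045, v₂ = 5.7009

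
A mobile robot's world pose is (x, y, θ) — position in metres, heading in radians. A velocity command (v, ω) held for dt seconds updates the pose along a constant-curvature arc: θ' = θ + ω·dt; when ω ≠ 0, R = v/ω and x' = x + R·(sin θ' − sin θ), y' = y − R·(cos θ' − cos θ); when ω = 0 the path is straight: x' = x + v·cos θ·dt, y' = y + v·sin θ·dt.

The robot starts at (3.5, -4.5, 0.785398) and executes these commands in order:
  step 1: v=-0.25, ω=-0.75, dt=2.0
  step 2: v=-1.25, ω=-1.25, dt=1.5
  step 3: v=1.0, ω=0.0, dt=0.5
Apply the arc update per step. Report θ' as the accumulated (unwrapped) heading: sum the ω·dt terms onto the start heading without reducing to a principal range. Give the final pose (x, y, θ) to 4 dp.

step 1: θ'=-0.7146 (R=0.3333) → pose (3.0459, -4.5161, -0.7146)
step 2: θ'=-2.5896 (R=1.0000) → pose (3.1768, -2.9092, -2.5896)
step 3: θ'=-2.5896 (straight) → pose (2.7511, -3.1714, -2.5896)

(2.7511, -3.1714, -2.5896)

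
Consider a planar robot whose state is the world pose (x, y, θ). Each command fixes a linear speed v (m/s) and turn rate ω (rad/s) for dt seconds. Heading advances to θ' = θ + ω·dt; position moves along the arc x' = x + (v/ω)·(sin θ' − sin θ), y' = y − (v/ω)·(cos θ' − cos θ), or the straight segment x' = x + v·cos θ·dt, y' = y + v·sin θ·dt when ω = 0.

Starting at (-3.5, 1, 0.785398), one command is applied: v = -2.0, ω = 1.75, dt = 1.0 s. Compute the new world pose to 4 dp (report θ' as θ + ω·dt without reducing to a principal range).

θ' = 0.7854 + 1.75·1.0 = 2.5354
R = v/ω = -2.0/1.75 = -1.1429
x' = -3.5 + -1.1429·(sin 2.5354 − sin 0.7854) = -3.3430
y' = 1 − -1.1429·(cos 2.5354 − cos 0.7854) = -0.7473

(-3.3430, -0.7473, 2.5354)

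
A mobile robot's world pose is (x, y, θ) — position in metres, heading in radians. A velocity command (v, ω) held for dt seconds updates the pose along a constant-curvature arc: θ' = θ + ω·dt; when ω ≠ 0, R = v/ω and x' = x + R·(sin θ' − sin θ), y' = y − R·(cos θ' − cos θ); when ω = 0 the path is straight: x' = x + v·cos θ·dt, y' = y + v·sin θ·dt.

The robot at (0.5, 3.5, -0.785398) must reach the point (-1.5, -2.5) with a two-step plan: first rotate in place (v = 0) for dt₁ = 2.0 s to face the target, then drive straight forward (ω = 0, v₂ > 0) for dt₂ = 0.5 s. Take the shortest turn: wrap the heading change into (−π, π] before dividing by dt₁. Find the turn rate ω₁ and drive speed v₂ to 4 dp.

ω₁ = -0.5536, v₂ = 12.6491

heading to target = atan2(-2.5−3.5, -1.5−0.5) = -1.8925
Δθ = wrap(-1.8925 − -0.7854) = -1.1071; ω₁ = Δθ/dt₁ = -0.5536
distance = √((-1.5−0.5)² + (-2.5−3.5)²) = 6.3246; v₂ = distance/dt₂ = 12.6491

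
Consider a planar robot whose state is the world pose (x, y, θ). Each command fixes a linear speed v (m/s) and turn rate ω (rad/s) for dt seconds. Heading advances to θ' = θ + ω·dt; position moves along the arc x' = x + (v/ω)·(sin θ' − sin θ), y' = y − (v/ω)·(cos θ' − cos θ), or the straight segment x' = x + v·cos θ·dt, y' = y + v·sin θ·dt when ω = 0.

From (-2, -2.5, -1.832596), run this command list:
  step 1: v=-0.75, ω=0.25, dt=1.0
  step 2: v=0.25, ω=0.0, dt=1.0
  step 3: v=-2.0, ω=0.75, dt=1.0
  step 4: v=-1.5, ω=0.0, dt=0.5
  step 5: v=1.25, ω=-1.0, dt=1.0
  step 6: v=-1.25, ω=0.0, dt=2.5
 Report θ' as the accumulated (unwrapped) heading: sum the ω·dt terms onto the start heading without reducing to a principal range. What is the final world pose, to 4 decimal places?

(-2.0080, 2.2257, -1.8326)

step 1: θ'=-1.5826 (R=-3.0000) → pose (-1.8980, -1.7589, -1.5826)
step 2: θ'=-1.5826 (straight) → pose (-1.9009, -2.0089, -1.5826)
step 3: θ'=-0.8326 (R=-2.6667) → pose (-2.5949, -0.1829, -0.8326)
step 4: θ'=-0.8326 (straight) → pose (-3.0997, 0.3719, -0.8326)
step 5: θ'=-1.8326 (R=-1.2500) → pose (-2.8168, -0.7929, -1.8326)
step 6: θ'=-1.8326 (straight) → pose (-2.0080, 2.2257, -1.8326)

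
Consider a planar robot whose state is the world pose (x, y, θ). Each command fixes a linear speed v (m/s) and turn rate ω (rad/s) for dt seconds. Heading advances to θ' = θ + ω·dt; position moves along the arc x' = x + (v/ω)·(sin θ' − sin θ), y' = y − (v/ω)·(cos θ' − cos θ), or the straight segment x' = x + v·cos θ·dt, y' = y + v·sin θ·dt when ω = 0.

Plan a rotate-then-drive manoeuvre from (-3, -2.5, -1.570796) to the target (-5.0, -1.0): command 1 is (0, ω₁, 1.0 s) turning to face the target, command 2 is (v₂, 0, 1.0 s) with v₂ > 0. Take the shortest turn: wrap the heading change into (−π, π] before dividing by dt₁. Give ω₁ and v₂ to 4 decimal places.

heading to target = atan2(-1−-2.5, -5−-3) = 2.4981
Δθ = wrap(2.4981 − -1.5708) = -2.2143; ω₁ = Δθ/dt₁ = -2.2143
distance = √((-5−-3)² + (-1−-2.5)²) = 2.5000; v₂ = distance/dt₂ = 2.5000

ω₁ = -2.2143, v₂ = 2.5000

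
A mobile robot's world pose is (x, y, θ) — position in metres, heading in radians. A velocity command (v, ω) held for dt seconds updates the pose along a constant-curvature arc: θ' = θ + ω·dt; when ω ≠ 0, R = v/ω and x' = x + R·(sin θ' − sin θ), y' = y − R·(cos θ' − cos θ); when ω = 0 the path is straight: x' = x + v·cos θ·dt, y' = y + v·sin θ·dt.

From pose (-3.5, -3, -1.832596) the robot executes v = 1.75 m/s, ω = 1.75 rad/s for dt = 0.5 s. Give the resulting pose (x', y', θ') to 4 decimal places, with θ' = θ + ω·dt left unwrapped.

(-3.3519, -3.8343, -0.9576)

θ' = -1.8326 + 1.75·0.5 = -0.9576
R = v/ω = 1.75/1.75 = 1.0000
x' = -3.5 + 1.0000·(sin -0.9576 − sin -1.8326) = -3.3519
y' = -3 − 1.0000·(cos -0.9576 − cos -1.8326) = -3.8343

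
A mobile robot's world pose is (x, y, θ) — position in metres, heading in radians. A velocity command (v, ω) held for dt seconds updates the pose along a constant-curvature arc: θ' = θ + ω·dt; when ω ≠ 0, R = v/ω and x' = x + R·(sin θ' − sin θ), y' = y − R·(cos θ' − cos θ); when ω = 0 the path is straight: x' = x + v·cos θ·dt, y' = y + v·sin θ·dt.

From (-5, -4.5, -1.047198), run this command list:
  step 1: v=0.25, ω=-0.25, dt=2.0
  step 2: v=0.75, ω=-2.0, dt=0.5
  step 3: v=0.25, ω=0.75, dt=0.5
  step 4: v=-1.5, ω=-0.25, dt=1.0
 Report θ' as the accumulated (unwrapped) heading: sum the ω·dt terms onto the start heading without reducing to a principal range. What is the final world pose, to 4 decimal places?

step 1: θ'=-1.5472 (R=-1.0000) → pose (-4.8663, -4.9764, -1.5472)
step 2: θ'=-2.5472 (R=-0.3750) → pose (-5.0312, -5.2959, -2.5472)
step 3: θ'=-2.1722 (R=0.3333) → pose (-5.1194, -5.3835, -2.1722)
step 4: θ'=-2.4222 (R=6.0000) → pose (-4.1257, -4.2651, -2.4222)

(-4.1257, -4.2651, -2.4222)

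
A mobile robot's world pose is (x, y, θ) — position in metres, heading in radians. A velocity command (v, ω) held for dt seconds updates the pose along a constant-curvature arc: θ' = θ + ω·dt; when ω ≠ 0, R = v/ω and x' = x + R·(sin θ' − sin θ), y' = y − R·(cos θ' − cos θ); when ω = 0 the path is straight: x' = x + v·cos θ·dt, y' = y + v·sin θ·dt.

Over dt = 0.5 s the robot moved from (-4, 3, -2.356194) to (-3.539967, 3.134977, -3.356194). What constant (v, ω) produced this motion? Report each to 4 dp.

v = -1.0000, ω = -2.0000

Δθ = -3.356194 − -2.356194 = -1.000000
ω = Δθ/dt = -1.000000/0.5 = -2.0000
R = Δx/(sin θ' − sin θ) = 0.5000
v = R·ω = 0.5000·-2.0000 = -1.0000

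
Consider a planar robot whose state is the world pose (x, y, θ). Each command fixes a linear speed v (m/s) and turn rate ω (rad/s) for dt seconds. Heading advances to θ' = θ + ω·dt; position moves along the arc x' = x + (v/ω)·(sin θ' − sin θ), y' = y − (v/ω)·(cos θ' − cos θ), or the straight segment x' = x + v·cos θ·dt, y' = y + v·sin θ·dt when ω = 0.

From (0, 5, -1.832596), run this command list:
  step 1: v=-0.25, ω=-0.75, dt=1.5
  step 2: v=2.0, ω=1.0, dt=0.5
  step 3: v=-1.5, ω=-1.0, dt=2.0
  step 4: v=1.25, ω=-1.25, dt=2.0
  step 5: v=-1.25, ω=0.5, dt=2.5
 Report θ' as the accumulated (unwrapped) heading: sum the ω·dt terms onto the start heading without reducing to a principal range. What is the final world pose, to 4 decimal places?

step 1: θ'=-2.9576 (R=0.3333) → pose (0.2610, 5.2414, -2.9576)
step 2: θ'=-2.4576 (R=2.0000) → pose (-0.6369, 4.8253, -2.4576)
step 3: θ'=-4.4576 (R=1.5000) → pose (1.7625, 4.0408, -4.4576)
step 4: θ'=-6.9576 (R=-1.0000) → pose (3.3547, 5.0739, -6.9576)
step 5: θ'=-5.7076 (R=-2.5000) → pose (0.4328, 5.2184, -5.7076)

(0.4328, 5.2184, -5.7076)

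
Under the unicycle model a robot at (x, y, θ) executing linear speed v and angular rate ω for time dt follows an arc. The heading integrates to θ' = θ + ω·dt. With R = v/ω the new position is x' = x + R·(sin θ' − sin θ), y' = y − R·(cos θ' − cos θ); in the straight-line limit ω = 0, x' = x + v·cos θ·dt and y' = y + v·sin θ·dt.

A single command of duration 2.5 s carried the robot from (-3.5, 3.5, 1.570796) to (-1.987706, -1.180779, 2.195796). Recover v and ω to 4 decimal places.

Δθ = 2.195796 − 1.570796 = 0.625000
ω = Δθ/dt = 0.625000/2.5 = 0.2500
R = −Δy/(cos θ' − cos θ) = -8.0000
v = R·ω = -8.0000·0.2500 = -2.0000

v = -2.0000, ω = 0.2500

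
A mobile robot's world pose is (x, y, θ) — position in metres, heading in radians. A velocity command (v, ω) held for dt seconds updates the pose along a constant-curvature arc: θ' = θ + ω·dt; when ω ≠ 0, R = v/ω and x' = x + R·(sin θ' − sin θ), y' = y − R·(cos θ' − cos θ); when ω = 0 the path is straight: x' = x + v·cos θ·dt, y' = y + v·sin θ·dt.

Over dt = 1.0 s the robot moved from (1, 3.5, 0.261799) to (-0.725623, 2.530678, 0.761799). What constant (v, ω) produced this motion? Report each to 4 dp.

v = -2.0000, ω = 0.5000

Δθ = 0.761799 − 0.261799 = 0.500000
ω = Δθ/dt = 0.500000/1.0 = 0.5000
R = Δx/(sin θ' − sin θ) = -4.0000
v = R·ω = -4.0000·0.5000 = -2.0000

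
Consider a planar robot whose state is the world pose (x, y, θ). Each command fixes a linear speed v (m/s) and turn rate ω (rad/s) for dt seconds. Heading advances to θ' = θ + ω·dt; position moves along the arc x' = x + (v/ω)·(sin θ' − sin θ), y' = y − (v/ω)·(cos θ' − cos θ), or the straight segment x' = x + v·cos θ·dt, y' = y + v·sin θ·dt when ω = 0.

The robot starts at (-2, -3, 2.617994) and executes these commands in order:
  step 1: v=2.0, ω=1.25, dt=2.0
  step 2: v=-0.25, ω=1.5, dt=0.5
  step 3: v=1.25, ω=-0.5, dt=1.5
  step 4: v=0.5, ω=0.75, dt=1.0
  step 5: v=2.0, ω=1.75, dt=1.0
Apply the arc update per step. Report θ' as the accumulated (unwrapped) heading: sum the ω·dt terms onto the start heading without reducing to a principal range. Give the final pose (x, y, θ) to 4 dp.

(-1.1515, -5.7998, 7.6180)

step 1: θ'=5.1180 (R=1.6000) → pose (-4.2702, -5.0170, 5.1180)
step 2: θ'=5.8680 (R=-0.1667) → pose (-4.3561, -4.9302, 5.8680)
step 3: θ'=5.1180 (R=-2.5000) → pose (-3.0674, -6.2314, 5.1180)
step 4: θ'=5.8680 (R=0.6667) → pose (-2.7237, -6.5784, 5.8680)
step 5: θ'=7.6180 (R=1.1429) → pose (-1.1515, -5.7998, 7.6180)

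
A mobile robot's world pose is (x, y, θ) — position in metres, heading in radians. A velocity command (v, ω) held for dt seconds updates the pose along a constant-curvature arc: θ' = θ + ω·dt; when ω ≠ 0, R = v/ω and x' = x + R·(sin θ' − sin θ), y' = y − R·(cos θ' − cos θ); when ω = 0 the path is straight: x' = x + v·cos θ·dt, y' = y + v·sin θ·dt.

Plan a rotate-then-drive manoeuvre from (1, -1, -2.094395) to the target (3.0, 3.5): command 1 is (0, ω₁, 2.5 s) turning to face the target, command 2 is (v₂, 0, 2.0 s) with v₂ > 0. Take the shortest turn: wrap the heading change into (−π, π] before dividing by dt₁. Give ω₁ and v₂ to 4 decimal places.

heading to target = atan2(3.5−-1, 3−1) = 1.1526
Δθ = wrap(1.1526 − -2.0944) = -3.0362; ω₁ = Δθ/dt₁ = -1.2145
distance = √((3−1)² + (3.5−-1)²) = 4.9244; v₂ = distance/dt₂ = 2.4622

ω₁ = -1.2145, v₂ = 2.4622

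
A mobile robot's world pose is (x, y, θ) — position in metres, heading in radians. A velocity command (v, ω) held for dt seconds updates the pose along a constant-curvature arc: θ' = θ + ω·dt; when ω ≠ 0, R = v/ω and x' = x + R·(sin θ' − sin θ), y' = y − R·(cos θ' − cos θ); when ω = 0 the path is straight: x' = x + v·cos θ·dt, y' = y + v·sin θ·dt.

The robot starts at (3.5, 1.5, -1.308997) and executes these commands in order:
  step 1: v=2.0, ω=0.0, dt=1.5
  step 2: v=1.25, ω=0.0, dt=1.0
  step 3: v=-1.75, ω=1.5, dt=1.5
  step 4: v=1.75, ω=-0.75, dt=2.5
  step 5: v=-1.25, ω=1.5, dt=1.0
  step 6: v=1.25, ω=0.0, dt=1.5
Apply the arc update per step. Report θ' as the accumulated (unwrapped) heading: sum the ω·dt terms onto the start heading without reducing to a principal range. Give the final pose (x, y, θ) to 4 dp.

(6.7576, -0.9935, 0.5660)

step 1: θ'=-1.3090 (straight) → pose (4.2765, -1.3978, -1.3090)
step 2: θ'=-1.3090 (straight) → pose (4.6000, -2.6052, -1.3090)
step 3: θ'=0.9410 (R=-1.1667) → pose (2.5302, -2.2200, 0.9410)
step 4: θ'=-0.9340 (R=-2.3333) → pose (6.2919, -2.2068, -0.9340)
step 5: θ'=0.5660 (R=-0.8333) → pose (5.1750, -1.9990, 0.5660)
step 6: θ'=0.5660 (straight) → pose (6.7576, -0.9935, 0.5660)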